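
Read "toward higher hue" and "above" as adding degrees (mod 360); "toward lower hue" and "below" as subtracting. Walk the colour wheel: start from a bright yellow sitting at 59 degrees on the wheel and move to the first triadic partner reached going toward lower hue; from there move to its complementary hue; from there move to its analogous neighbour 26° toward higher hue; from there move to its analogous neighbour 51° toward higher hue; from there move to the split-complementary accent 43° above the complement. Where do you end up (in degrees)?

59°

−120° (triadic ↓): 59 − 120 = -61 → -61 + 360 = 299°
+180° (complement): 299 + 180 = 479 → 479 − 360 = 119°
+26° (analog 26° ↑): 119 + 26 = 145°
+51° (analog 51° ↑): 145 + 51 = 196°
+223° (split-comp 43° ↑): 196 + 223 = 419 → 419 − 360 = 59°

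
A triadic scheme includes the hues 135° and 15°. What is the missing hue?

255°

A triad places three hues 120° apart.
The full set through 15° is {15°, 135°, 255°}.
Given {15°, 135°}, the missing hue is 255°.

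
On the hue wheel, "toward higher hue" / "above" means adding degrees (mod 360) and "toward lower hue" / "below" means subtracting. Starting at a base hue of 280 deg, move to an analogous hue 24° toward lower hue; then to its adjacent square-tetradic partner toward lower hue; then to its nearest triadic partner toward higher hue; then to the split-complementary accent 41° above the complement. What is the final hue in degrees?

147°

280 − 24 = 256°   (analog 24° ↓)
256 − 90 = 166°   (square ↓)
166 + 120 = 286°   (triadic ↑)
286 + 221 = 507 → 507 − 360 = 147°   (split-comp 41° ↑)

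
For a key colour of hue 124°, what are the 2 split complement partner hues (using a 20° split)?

284° and 324°

Split-complementary hues sit 20° either side of the complement.
Complement of 124°: 124 + 180 = 304°
304 − 20 = 284°
304 + 20 = 324°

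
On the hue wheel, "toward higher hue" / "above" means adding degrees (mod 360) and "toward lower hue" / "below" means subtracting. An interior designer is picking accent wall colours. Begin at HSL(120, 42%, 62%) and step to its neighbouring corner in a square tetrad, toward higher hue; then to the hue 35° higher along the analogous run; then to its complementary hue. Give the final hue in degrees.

+90° (square ↑): 120 + 90 = 210°
+35° (analog 35° ↑): 210 + 35 = 245°
+180° (complement): 245 + 180 = 425 → 425 − 360 = 65°

65°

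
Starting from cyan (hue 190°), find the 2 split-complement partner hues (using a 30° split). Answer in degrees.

340° and 40°

Split-complementary hues sit 30° either side of the complement.
Complement of 190°: 190 + 180 = 370 → 370 − 360 = 10°
10 − 30 = -20 → -20 + 360 = 340°
10 + 30 = 40°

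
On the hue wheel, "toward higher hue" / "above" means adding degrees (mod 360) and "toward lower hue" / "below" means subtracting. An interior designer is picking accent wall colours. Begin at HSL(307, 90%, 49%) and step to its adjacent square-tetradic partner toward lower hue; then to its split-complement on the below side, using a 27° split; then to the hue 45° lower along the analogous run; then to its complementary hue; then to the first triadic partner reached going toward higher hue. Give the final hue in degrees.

265°

307 − 90 = 217°   (square ↓)
217 + 153 = 370 → 370 − 360 = 10°   (split-comp 27° ↓)
10 − 45 = -35 → -35 + 360 = 325°   (analog 45° ↓)
325 + 180 = 505 → 505 − 360 = 145°   (complement)
145 + 120 = 265°   (triadic ↑)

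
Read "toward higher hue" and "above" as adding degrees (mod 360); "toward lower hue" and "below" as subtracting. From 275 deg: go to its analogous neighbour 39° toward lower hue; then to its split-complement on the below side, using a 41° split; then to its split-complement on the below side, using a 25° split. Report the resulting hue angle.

275 − 39 = 236°   (analog 39° ↓)
236 + 139 = 375 → 375 − 360 = 15°   (split-comp 41° ↓)
15 + 155 = 170°   (split-comp 25° ↓)

170°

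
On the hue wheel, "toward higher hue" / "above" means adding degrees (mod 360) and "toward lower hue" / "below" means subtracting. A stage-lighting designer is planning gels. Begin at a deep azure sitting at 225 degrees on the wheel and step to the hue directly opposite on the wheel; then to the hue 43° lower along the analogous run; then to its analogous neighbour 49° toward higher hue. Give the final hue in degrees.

51°

225 + 180 = 405 → 405 − 360 = 45°   (complement)
45 − 43 = 2°   (analog 43° ↓)
2 + 49 = 51°   (analog 49° ↑)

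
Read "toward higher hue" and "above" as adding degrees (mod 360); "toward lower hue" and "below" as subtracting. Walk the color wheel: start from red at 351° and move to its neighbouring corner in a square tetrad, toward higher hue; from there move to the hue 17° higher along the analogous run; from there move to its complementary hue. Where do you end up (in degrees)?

278°

351 + 90 = 441 → 441 − 360 = 81°   (square ↑)
81 + 17 = 98°   (analog 17° ↑)
98 + 180 = 278°   (complement)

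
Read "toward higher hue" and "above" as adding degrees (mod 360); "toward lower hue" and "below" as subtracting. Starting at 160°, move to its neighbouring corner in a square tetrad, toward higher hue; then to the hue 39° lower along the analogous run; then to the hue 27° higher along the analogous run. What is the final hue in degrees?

+90° (square ↑): 160 + 90 = 250°
−39° (analog 39° ↓): 250 − 39 = 211°
+27° (analog 27° ↑): 211 + 27 = 238°

238°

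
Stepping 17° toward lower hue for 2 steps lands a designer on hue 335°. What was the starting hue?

9°

2 steps of 17° (toward lower hue) give a net shift of −34°.
Start = end − shift: 335 + 34 = 369 → 369 − 360 = 9°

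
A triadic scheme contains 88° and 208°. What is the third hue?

A triad spaces three hues 120° apart.
The full set is {88°, 208°, 328°}.

328°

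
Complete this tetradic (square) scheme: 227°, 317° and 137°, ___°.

A square tetradic scheme places four hues every 90°.
The full set through 137° is {47°, 137°, 227°, 317°}.
Given {137°, 227°, 317°}, the missing hue is 47°.

47°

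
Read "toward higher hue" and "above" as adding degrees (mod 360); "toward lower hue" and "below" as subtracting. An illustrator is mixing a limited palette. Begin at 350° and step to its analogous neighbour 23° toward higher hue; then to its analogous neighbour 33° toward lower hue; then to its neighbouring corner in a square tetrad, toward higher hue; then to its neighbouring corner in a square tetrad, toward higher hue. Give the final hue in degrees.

160°

analog 23° ↑ +23°: 350 + 23 = 373 → 373 − 360 = 13°
analog 33° ↓ −33°: 13 − 33 = -20 → -20 + 360 = 340°
square ↑ +90°: 340 + 90 = 430 → 430 − 360 = 70°
square ↑ +90°: 70 + 90 = 160°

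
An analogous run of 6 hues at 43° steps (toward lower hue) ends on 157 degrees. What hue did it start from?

5 steps of 43° (toward lower hue) give a net shift of −215°.
Start = end − shift: 157 + 215 = 372 → 372 − 360 = 12°

12°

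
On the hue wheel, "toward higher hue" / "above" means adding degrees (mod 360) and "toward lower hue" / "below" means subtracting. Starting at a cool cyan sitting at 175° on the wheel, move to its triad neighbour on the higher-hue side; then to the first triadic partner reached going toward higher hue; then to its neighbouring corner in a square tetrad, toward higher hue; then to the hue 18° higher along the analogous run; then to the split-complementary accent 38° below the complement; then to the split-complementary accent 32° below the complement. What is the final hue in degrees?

+120° (triadic ↑): 175 + 120 = 295°
+120° (triadic ↑): 295 + 120 = 415 → 415 − 360 = 55°
+90° (square ↑): 55 + 90 = 145°
+18° (analog 18° ↑): 145 + 18 = 163°
+142° (split-comp 38° ↓): 163 + 142 = 305°
+148° (split-comp 32° ↓): 305 + 148 = 453 → 453 − 360 = 93°

93°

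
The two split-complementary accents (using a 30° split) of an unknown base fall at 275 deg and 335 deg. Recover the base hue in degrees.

The accents sit 30° either side of the complement, so the complement is their short-arc midpoint on the wheel.
Short-arc midpoint of 275° and 335°: 305°.
Base is 180° from the complement: 305 − 180 = 125°

125°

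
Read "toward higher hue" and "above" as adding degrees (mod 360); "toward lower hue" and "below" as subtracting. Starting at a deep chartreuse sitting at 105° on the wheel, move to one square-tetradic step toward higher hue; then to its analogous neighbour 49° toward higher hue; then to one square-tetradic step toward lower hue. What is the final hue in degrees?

154°

+90° (square ↑): 105 + 90 = 195°
+49° (analog 49° ↑): 195 + 49 = 244°
−90° (square ↓): 244 − 90 = 154°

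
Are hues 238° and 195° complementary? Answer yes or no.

no

Angular distance: |238 − 195| = 43 = 43°.
Complementary requires 180°.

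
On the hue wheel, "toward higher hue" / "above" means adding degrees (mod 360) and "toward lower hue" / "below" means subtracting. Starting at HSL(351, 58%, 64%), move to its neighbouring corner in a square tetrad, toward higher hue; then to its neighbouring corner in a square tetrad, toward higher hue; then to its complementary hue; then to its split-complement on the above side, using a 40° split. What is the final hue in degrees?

351 + 90 = 441 → 441 − 360 = 81°   (square ↑)
81 + 90 = 171°   (square ↑)
171 + 180 = 351°   (complement)
351 + 220 = 571 → 571 − 360 = 211°   (split-comp 40° ↑)

211°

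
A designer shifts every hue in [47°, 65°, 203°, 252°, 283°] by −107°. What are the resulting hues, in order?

300°, 318°, 96°, 145°, 176°

47 − 107 = -60 → -60 + 360 = 300°
65 − 107 = -42 → -42 + 360 = 318°
203 − 107 = 96°
252 − 107 = 145°
283 − 107 = 176°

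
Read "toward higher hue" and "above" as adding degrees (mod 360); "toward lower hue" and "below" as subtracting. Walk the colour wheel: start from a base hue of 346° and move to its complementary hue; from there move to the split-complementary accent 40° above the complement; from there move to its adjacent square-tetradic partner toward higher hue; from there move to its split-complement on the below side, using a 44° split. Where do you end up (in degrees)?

252°

complement +180°: 346 + 180 = 526 → 526 − 360 = 166°
split-comp 40° ↑ +220°: 166 + 220 = 386 → 386 − 360 = 26°
square ↑ +90°: 26 + 90 = 116°
split-comp 44° ↓ +136°: 116 + 136 = 252°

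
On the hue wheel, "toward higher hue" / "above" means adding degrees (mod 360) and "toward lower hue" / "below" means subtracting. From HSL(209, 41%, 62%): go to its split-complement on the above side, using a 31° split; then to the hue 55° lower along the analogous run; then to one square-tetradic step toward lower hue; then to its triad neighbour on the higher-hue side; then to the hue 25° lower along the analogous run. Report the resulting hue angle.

10°

+211° (split-comp 31° ↑): 209 + 211 = 420 → 420 − 360 = 60°
−55° (analog 55° ↓): 60 − 55 = 5°
−90° (square ↓): 5 − 90 = -85 → -85 + 360 = 275°
+120° (triadic ↑): 275 + 120 = 395 → 395 − 360 = 35°
−25° (analog 25° ↓): 35 − 25 = 10°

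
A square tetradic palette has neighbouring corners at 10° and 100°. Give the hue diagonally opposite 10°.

190°

A square tetradic scheme places four hues 90° apart; opposite corners are 180° apart.
10 + 180 = 190°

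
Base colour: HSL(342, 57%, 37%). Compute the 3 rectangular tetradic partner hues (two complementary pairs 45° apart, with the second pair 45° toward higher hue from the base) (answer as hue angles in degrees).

A rectangular tetradic uses two complementary pairs 45° apart: offsets 0°, 45°, 180°, 225°.
342 + 45 = 387 → 387 − 360 = 27°
342 + 180 = 522 → 522 − 360 = 162°
342 + 225 = 567 → 567 − 360 = 207°

27°, 162° and 207°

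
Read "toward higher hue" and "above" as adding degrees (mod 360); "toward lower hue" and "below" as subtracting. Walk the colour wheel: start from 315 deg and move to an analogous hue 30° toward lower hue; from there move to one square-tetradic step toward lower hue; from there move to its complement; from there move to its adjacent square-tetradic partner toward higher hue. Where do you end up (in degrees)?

105°

−30° (analog 30° ↓): 315 − 30 = 285°
−90° (square ↓): 285 − 90 = 195°
+180° (complement): 195 + 180 = 375 → 375 − 360 = 15°
+90° (square ↑): 15 + 90 = 105°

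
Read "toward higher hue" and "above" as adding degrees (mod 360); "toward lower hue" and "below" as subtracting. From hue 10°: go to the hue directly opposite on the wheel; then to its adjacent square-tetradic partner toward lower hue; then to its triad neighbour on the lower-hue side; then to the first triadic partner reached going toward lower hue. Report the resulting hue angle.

10 + 180 = 190°   (complement)
190 − 90 = 100°   (square ↓)
100 − 120 = -20 → -20 + 360 = 340°   (triadic ↓)
340 − 120 = 220°   (triadic ↓)

220°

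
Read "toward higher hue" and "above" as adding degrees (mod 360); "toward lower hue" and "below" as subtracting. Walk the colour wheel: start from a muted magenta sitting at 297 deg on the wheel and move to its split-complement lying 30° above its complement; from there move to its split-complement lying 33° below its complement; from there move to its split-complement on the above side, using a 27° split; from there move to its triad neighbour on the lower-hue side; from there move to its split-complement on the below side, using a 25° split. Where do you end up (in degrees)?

176°

+210° (split-comp 30° ↑): 297 + 210 = 507 → 507 − 360 = 147°
+147° (split-comp 33° ↓): 147 + 147 = 294°
+207° (split-comp 27° ↑): 294 + 207 = 501 → 501 − 360 = 141°
−120° (triadic ↓): 141 − 120 = 21°
+155° (split-comp 25° ↓): 21 + 155 = 176°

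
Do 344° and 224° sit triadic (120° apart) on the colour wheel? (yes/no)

Angular distance: |344 − 224| = 120 = 120°.
Triadic (120° apart) requires 120°.

yes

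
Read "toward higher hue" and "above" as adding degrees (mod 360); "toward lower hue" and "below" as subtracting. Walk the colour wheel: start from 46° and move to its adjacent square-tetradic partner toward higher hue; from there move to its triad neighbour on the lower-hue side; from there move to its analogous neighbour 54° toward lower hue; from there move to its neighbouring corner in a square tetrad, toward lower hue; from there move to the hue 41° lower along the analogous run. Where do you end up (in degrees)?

square ↑ +90°: 46 + 90 = 136°
triadic ↓ −120°: 136 − 120 = 16°
analog 54° ↓ −54°: 16 − 54 = -38 → -38 + 360 = 322°
square ↓ −90°: 322 − 90 = 232°
analog 41° ↓ −41°: 232 − 41 = 191°

191°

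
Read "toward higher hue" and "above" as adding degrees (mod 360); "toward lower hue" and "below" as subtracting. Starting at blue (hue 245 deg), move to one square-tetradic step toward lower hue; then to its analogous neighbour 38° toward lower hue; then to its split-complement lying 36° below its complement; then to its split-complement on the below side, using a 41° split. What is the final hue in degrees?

−90° (square ↓): 245 − 90 = 155°
−38° (analog 38° ↓): 155 − 38 = 117°
+144° (split-comp 36° ↓): 117 + 144 = 261°
+139° (split-comp 41° ↓): 261 + 139 = 400 → 400 − 360 = 40°

40°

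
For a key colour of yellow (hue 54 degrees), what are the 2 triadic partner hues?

A triad places three hues 120° apart.
54 + 120 = 174°
54 + 240 = 294°

174° and 294°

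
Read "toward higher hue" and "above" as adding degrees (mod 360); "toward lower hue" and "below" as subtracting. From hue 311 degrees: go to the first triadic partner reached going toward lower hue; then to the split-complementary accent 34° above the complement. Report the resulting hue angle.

45°

−120° (triadic ↓): 311 − 120 = 191°
+214° (split-comp 34° ↑): 191 + 214 = 405 → 405 − 360 = 45°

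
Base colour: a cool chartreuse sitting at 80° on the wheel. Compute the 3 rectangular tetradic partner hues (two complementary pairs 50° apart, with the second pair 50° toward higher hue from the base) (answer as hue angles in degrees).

80 + 50 = 130°
80 + 180 = 260°
80 + 230 = 310°

130°, 260°, and 310°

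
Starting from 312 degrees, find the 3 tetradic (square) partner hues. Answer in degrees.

42°, 132°, and 222°

A square tetradic scheme places four hues every 90°.
312 + 90 = 402 → 402 − 360 = 42°
312 + 180 = 492 → 492 − 360 = 132°
312 + 270 = 582 → 582 − 360 = 222°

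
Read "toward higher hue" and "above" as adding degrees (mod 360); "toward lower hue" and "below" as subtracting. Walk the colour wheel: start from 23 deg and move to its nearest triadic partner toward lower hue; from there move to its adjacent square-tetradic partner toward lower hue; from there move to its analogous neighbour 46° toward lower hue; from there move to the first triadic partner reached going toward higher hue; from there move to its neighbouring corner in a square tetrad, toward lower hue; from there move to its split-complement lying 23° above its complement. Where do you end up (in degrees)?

0°

−120° (triadic ↓): 23 − 120 = -97 → -97 + 360 = 263°
−90° (square ↓): 263 − 90 = 173°
−46° (analog 46° ↓): 173 − 46 = 127°
+120° (triadic ↑): 127 + 120 = 247°
−90° (square ↓): 247 − 90 = 157°
+203° (split-comp 23° ↑): 157 + 203 = 360 → 360 − 360 = 0°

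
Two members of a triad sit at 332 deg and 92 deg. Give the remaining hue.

212°

A triad spaces three hues 120° apart.
The full set is {92°, 212°, 332°}.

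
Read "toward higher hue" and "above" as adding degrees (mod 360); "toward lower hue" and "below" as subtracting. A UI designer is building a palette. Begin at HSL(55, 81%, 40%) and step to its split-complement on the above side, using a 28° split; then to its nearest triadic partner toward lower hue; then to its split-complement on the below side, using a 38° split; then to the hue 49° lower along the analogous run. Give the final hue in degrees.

236°

55 + 208 = 263°   (split-comp 28° ↑)
263 − 120 = 143°   (triadic ↓)
143 + 142 = 285°   (split-comp 38° ↓)
285 − 49 = 236°   (analog 49° ↓)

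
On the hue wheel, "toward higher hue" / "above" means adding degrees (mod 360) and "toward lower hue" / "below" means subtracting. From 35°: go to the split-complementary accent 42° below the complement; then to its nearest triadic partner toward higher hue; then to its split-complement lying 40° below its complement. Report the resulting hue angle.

73°

split-comp 42° ↓ +138°: 35 + 138 = 173°
triadic ↑ +120°: 173 + 120 = 293°
split-comp 40° ↓ +140°: 293 + 140 = 433 → 433 − 360 = 73°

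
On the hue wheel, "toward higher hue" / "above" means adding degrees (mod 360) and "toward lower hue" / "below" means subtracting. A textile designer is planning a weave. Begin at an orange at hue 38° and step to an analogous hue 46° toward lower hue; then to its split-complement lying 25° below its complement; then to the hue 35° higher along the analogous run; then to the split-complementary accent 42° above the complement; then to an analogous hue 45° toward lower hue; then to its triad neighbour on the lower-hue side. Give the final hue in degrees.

239°

38 − 46 = -8 → -8 + 360 = 352°   (analog 46° ↓)
352 + 155 = 507 → 507 − 360 = 147°   (split-comp 25° ↓)
147 + 35 = 182°   (analog 35° ↑)
182 + 222 = 404 → 404 − 360 = 44°   (split-comp 42° ↑)
44 − 45 = -1 → -1 + 360 = 359°   (analog 45° ↓)
359 − 120 = 239°   (triadic ↓)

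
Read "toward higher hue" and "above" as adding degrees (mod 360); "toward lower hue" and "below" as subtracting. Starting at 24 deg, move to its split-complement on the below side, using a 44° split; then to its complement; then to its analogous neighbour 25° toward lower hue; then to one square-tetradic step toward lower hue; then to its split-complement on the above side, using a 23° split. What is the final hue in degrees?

68°

split-comp 44° ↓ +136°: 24 + 136 = 160°
complement +180°: 160 + 180 = 340°
analog 25° ↓ −25°: 340 − 25 = 315°
square ↓ −90°: 315 − 90 = 225°
split-comp 23° ↑ +203°: 225 + 203 = 428 → 428 − 360 = 68°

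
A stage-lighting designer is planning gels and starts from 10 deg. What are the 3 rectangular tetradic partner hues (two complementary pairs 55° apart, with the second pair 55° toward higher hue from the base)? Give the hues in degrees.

A rectangular tetradic uses two complementary pairs 55° apart: offsets 0°, 55°, 180°, 235°.
10 + 55 = 65°
10 + 180 = 190°
10 + 235 = 245°

65°, 190° and 245°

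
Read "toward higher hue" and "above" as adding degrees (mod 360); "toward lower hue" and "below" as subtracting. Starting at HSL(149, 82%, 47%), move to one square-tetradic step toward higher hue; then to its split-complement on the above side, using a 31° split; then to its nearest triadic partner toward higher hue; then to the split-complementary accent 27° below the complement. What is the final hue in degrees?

3°

149 + 90 = 239°   (square ↑)
239 + 211 = 450 → 450 − 360 = 90°   (split-comp 31° ↑)
90 + 120 = 210°   (triadic ↑)
210 + 153 = 363 → 363 − 360 = 3°   (split-comp 27° ↓)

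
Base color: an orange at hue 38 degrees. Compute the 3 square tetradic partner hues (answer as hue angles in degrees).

A square tetradic scheme places four hues every 90°.
38 + 90 = 128°
38 + 180 = 218°
38 + 270 = 308°

128°, 218° and 308°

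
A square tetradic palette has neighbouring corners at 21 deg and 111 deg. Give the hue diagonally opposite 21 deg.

A square tetradic scheme places four hues 90° apart; opposite corners are 180° apart.
21 + 180 = 201°

201°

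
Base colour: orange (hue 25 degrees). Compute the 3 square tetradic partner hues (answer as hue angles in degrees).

A square tetradic scheme places four hues every 90°.
25 + 90 = 115°
25 + 180 = 205°
25 + 270 = 295°

115°, 205°, 295°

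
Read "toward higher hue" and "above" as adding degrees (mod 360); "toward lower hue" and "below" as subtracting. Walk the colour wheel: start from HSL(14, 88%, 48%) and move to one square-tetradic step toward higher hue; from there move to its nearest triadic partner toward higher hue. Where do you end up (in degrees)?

224°

square ↑ +90°: 14 + 90 = 104°
triadic ↑ +120°: 104 + 120 = 224°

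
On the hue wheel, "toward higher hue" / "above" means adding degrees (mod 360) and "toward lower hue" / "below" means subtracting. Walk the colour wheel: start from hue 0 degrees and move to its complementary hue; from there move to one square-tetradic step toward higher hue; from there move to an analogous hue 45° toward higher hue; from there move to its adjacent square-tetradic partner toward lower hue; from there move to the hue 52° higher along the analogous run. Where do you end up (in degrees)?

277°

complement +180°: 0 + 180 = 180°
square ↑ +90°: 180 + 90 = 270°
analog 45° ↑ +45°: 270 + 45 = 315°
square ↓ −90°: 315 − 90 = 225°
analog 52° ↑ +52°: 225 + 52 = 277°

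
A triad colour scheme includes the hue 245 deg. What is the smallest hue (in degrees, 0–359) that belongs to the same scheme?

A triad places three hues 120° apart.
The full set through 245° is {5°, 125°, 245°}.

5°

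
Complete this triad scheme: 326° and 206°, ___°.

A triad places three hues 120° apart.
The full set through 206° is {86°, 206°, 326°}.
Given {206°, 326°}, the missing hue is 86°.

86°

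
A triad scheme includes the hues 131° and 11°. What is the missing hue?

A triad places three hues 120° apart.
The full set through 11° is {11°, 131°, 251°}.
Given {11°, 131°}, the missing hue is 251°.

251°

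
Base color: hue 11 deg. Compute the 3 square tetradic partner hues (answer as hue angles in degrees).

101°, 191°, 281°

A square tetradic scheme places four hues every 90°.
11 + 90 = 101°
11 + 180 = 191°
11 + 270 = 281°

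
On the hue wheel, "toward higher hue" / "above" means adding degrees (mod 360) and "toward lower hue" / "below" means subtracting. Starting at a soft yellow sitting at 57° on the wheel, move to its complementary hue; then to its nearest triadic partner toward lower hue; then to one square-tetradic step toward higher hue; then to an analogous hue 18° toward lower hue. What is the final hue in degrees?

189°

complement +180°: 57 + 180 = 237°
triadic ↓ −120°: 237 − 120 = 117°
square ↑ +90°: 117 + 90 = 207°
analog 18° ↓ −18°: 207 − 18 = 189°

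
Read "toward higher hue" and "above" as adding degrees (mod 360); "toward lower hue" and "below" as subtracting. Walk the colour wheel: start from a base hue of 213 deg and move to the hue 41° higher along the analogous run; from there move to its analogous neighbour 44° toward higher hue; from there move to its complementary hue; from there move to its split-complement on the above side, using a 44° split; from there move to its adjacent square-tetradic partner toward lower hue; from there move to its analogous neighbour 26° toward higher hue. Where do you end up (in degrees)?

278°

+41° (analog 41° ↑): 213 + 41 = 254°
+44° (analog 44° ↑): 254 + 44 = 298°
+180° (complement): 298 + 180 = 478 → 478 − 360 = 118°
+224° (split-comp 44° ↑): 118 + 224 = 342°
−90° (square ↓): 342 − 90 = 252°
+26° (analog 26° ↑): 252 + 26 = 278°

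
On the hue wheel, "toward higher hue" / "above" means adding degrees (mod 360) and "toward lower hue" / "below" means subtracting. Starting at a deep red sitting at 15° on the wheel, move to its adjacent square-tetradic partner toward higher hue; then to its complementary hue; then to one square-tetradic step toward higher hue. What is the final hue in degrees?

+90° (square ↑): 15 + 90 = 105°
+180° (complement): 105 + 180 = 285°
+90° (square ↑): 285 + 90 = 375 → 375 − 360 = 15°

15°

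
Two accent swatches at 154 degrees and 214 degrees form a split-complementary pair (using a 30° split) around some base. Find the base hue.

The accents sit 30° either side of the complement, so the complement is their short-arc midpoint on the wheel.
Short-arc midpoint of 154° and 214°: 184°.
Base is 180° from the complement: 184 − 180 = 4°

4°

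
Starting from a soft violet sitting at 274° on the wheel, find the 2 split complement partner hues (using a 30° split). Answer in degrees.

64° and 124°

Split-complementary hues sit 30° either side of the complement.
Complement of 274°: 274 + 180 = 454 → 454 − 360 = 94°
94 − 30 = 64°
94 + 30 = 124°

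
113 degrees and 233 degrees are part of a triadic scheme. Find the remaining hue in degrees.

A triad places three hues 120° apart.
The full set through 113° is {113°, 233°, 353°}.
Given {113°, 233°}, the missing hue is 353°.

353°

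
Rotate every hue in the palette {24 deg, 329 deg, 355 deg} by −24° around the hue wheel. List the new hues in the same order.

24 − 24 = 0°
329 − 24 = 305°
355 − 24 = 331°

0°, 305°, 331°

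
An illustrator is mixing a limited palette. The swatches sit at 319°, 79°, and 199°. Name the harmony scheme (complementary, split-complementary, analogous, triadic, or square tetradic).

Sort the hues: 79°, 199°, 319°.
Successive gaps around the wheel: 120°, 120°, 120°.
Three hues equally spaced 120° apart form a triad.

triadic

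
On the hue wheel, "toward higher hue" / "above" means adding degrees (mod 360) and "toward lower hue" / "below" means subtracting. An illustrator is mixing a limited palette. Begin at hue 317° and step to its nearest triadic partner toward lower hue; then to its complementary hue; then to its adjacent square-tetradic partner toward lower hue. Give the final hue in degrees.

287°

317 − 120 = 197°   (triadic ↓)
197 + 180 = 377 → 377 − 360 = 17°   (complement)
17 − 90 = -73 → -73 + 360 = 287°   (square ↓)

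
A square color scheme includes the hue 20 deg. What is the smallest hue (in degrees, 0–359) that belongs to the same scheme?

A square tetradic scheme places four hues every 90°.
The full set through 20° is {20°, 110°, 200°, 290°}.

20°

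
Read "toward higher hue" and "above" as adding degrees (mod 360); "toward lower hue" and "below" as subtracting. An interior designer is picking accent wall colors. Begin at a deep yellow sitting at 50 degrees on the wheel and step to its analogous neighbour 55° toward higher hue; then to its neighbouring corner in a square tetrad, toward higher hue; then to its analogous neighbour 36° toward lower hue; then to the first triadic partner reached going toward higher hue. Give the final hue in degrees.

50 + 55 = 105°   (analog 55° ↑)
105 + 90 = 195°   (square ↑)
195 − 36 = 159°   (analog 36° ↓)
159 + 120 = 279°   (triadic ↑)

279°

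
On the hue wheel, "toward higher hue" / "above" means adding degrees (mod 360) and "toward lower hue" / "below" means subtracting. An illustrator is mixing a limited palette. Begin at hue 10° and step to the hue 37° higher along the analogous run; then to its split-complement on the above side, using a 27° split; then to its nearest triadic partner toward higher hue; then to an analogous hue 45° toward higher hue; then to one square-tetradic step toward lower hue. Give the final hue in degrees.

329°

10 + 37 = 47°   (analog 37° ↑)
47 + 207 = 254°   (split-comp 27° ↑)
254 + 120 = 374 → 374 − 360 = 14°   (triadic ↑)
14 + 45 = 59°   (analog 45° ↑)
59 − 90 = -31 → -31 + 360 = 329°   (square ↓)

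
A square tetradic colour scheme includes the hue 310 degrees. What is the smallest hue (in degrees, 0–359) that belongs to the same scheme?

A square tetradic scheme places four hues every 90°.
The full set through 310° is {40°, 130°, 220°, 310°}.

40°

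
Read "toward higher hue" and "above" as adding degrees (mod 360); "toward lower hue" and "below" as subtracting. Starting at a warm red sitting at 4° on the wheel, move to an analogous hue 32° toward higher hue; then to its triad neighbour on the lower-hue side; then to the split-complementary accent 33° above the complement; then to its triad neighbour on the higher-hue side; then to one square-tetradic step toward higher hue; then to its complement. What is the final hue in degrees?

4 + 32 = 36°   (analog 32° ↑)
36 − 120 = -84 → -84 + 360 = 276°   (triadic ↓)
276 + 213 = 489 → 489 − 360 = 129°   (split-comp 33° ↑)
129 + 120 = 249°   (triadic ↑)
249 + 90 = 339°   (square ↑)
339 + 180 = 519 → 519 − 360 = 159°   (complement)

159°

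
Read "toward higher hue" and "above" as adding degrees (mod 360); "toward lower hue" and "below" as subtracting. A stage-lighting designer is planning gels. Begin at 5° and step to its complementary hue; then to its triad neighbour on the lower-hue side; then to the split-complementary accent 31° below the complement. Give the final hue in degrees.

214°

+180° (complement): 5 + 180 = 185°
−120° (triadic ↓): 185 − 120 = 65°
+149° (split-comp 31° ↓): 65 + 149 = 214°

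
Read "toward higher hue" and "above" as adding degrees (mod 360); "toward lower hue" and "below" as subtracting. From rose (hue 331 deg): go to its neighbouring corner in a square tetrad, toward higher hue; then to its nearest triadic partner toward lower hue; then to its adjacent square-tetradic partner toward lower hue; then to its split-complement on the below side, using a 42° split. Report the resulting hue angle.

349°

square ↑ +90°: 331 + 90 = 421 → 421 − 360 = 61°
triadic ↓ −120°: 61 − 120 = -59 → -59 + 360 = 301°
square ↓ −90°: 301 − 90 = 211°
split-comp 42° ↓ +138°: 211 + 138 = 349°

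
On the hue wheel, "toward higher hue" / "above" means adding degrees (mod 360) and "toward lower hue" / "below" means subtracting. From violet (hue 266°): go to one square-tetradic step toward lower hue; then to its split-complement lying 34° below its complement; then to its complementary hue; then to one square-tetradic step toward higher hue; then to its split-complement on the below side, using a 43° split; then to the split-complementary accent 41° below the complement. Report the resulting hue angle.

266 − 90 = 176°   (square ↓)
176 + 146 = 322°   (split-comp 34° ↓)
322 + 180 = 502 → 502 − 360 = 142°   (complement)
142 + 90 = 232°   (square ↑)
232 + 137 = 369 → 369 − 360 = 9°   (split-comp 43° ↓)
9 + 139 = 148°   (split-comp 41° ↓)

148°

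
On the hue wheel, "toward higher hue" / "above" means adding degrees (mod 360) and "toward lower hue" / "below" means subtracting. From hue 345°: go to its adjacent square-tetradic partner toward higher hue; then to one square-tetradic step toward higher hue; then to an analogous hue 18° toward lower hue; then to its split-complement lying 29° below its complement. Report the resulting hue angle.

298°

+90° (square ↑): 345 + 90 = 435 → 435 − 360 = 75°
+90° (square ↑): 75 + 90 = 165°
−18° (analog 18° ↓): 165 − 18 = 147°
+151° (split-comp 29° ↓): 147 + 151 = 298°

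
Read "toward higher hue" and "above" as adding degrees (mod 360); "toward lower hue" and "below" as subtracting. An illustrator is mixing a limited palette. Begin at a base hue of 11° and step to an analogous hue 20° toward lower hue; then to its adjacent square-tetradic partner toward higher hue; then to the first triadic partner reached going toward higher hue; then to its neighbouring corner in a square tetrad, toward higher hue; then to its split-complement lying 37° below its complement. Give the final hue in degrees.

74°

11 − 20 = -9 → -9 + 360 = 351°   (analog 20° ↓)
351 + 90 = 441 → 441 − 360 = 81°   (square ↑)
81 + 120 = 201°   (triadic ↑)
201 + 90 = 291°   (square ↑)
291 + 143 = 434 → 434 − 360 = 74°   (split-comp 37° ↓)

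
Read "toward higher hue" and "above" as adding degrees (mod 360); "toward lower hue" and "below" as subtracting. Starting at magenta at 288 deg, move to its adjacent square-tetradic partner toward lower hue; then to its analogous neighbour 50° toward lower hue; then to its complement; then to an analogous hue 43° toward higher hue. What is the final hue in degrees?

square ↓ −90°: 288 − 90 = 198°
analog 50° ↓ −50°: 198 − 50 = 148°
complement +180°: 148 + 180 = 328°
analog 43° ↑ +43°: 328 + 43 = 371 → 371 − 360 = 11°

11°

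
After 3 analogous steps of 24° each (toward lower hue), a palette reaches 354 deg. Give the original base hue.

3 steps of 24° (toward lower hue) give a net shift of −72°.
Start = end − shift: 354 + 72 = 426 → 426 − 360 = 66°

66°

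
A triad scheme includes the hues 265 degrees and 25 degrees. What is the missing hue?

A triad places three hues 120° apart.
The full set through 25° is {25°, 145°, 265°}.
Given {25°, 265°}, the missing hue is 145°.

145°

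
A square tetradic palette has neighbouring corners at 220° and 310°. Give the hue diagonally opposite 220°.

40°

A square tetradic scheme places four hues 90° apart; opposite corners are 180° apart.
220 + 180 = 400 → 400 − 360 = 40°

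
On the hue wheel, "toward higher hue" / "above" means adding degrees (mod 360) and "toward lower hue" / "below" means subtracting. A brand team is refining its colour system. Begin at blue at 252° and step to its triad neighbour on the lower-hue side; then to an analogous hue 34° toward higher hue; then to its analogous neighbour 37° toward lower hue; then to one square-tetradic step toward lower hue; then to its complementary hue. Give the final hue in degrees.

252 − 120 = 132°   (triadic ↓)
132 + 34 = 166°   (analog 34° ↑)
166 − 37 = 129°   (analog 37° ↓)
129 − 90 = 39°   (square ↓)
39 + 180 = 219°   (complement)

219°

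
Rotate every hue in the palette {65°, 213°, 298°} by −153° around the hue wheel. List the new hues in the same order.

272°, 60°, 145°

65 − 153 = -88 → -88 + 360 = 272°
213 − 153 = 60°
298 − 153 = 145°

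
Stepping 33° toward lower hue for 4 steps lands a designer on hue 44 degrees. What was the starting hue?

176°

4 steps of 33° (toward lower hue) give a net shift of −132°.
Start = end − shift: 44 + 132 = 176°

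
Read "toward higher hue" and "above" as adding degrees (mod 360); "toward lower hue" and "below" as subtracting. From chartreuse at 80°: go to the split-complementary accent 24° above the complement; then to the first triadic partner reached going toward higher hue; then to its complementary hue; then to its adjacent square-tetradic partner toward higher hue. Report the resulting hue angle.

314°

+204° (split-comp 24° ↑): 80 + 204 = 284°
+120° (triadic ↑): 284 + 120 = 404 → 404 − 360 = 44°
+180° (complement): 44 + 180 = 224°
+90° (square ↑): 224 + 90 = 314°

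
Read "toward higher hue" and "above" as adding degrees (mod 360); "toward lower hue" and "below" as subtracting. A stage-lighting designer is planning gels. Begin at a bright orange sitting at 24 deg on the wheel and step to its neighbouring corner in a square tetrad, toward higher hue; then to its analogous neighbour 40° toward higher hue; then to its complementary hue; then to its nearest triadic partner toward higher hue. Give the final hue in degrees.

+90° (square ↑): 24 + 90 = 114°
+40° (analog 40° ↑): 114 + 40 = 154°
+180° (complement): 154 + 180 = 334°
+120° (triadic ↑): 334 + 120 = 454 → 454 − 360 = 94°

94°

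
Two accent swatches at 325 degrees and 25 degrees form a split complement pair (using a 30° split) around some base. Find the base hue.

The accents sit 30° either side of the complement, so the complement is their short-arc midpoint on the wheel.
Short-arc midpoint of 325° and 25°: 355°.
Base is 180° from the complement: 355 − 180 = 175°

175°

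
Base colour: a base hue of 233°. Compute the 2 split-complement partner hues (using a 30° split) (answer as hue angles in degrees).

Split-complementary hues sit 30° either side of the complement.
Complement of 233°: 233 + 180 = 413 → 413 − 360 = 53°
53 − 30 = 23°
53 + 30 = 83°

23° and 83°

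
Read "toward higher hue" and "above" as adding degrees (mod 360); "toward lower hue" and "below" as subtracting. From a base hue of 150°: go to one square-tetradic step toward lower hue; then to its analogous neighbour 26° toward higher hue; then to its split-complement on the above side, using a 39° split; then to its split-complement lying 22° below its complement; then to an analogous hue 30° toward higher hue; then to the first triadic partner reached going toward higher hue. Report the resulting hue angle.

253°

square ↓ −90°: 150 − 90 = 60°
analog 26° ↑ +26°: 60 + 26 = 86°
split-comp 39° ↑ +219°: 86 + 219 = 305°
split-comp 22° ↓ +158°: 305 + 158 = 463 → 463 − 360 = 103°
analog 30° ↑ +30°: 103 + 30 = 133°
triadic ↑ +120°: 133 + 120 = 253°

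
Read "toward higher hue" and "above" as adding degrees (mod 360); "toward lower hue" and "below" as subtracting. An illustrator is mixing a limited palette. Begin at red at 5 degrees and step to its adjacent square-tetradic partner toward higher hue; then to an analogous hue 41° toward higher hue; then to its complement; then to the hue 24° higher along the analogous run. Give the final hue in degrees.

340°

+90° (square ↑): 5 + 90 = 95°
+41° (analog 41° ↑): 95 + 41 = 136°
+180° (complement): 136 + 180 = 316°
+24° (analog 24° ↑): 316 + 24 = 340°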